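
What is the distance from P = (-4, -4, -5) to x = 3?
d = |1(-4) + 0(-4) + 0(-5) - (3)| / √(1² + 0² + 0²) = 7/√1 = 7.0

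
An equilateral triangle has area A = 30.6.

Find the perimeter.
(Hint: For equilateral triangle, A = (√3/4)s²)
A = (√3/4)s²  →  s² = 4A/√3 = 4·30.6/√3 = 70.6677
s = 8.40641
Perimeter = 3s = 25.22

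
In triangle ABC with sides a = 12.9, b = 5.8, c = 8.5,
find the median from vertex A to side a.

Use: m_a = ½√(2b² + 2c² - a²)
m_a = ½√(2·5.8² + 2·8.5² - 12.9²)
m_a = ½√(67.28 + 144.5 - 166.41) = ½√45.37 = 3.368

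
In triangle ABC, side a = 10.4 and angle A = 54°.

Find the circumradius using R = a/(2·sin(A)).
R = a/(2·sin(A)) = 10.4/(2·sin(54°))
R = 10.4/(2·0.809017) = 10.4/1.618034 = 6.428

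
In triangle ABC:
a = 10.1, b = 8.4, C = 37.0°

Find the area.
Using A = ½ab·sin(C):
A = ½·10.1·8.4·sin(37.0°) = ½·84.84·0.601815 = 25.53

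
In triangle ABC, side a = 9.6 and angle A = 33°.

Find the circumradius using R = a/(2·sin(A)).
R = a/(2·sin(A)) = 9.6/(2·sin(33°))
R = 9.6/(2·0.544639) = 9.6/1.089278 = 8.813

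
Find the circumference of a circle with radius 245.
Circumference = 2 * pi * r
Circumference = 2 * pi * 245
Circumference = 1539.38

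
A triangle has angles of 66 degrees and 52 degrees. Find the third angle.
Sum of angles in a triangle = 180 degrees
Third angle = 180 - 66 - 52
Third angle = 62 degrees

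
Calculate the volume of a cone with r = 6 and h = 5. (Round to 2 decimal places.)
Volume = (1/3) * pi * r² * h
Volume = (1/3) * pi * 6² * 5
Volume = (1/3) * pi * 36 * 5
Volume = (1/3) * pi * 180
Volume = 188.50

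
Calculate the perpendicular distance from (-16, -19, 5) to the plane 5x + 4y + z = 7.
d = |5(-16) + 4(-19) + 1(5) - (7)| / √(5² + 4² + 1²) = 158/√42 = 24.38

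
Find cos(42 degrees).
cos(42 degrees) = 0.7431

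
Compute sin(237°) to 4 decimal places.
sin(237 degrees) = -0.8387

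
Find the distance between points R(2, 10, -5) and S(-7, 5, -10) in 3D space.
d = √[(-9)² + (-5)² + (-5)²] = √131 = 11.45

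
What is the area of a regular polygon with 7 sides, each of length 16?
For a regular 7-gon with side length s = 16:
Apothem a = s / (2*tan(pi/7)) = 16 / (2*tan(pi/7)) ≈ 16.6122
Perimeter P = 7 * 16 = 112
Area = (1/2) * P * a = (1/2) * 112 * 16.6122 = 930.28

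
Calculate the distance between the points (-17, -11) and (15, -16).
Using the distance formula: d = sqrt((x₂-x₁)² + (y₂-y₁)²)
dx = 15 - (-17) = 32
dy = (-16) - (-11) = -5
d = sqrt(32² + (-5)²) = sqrt(1024 + 25) = sqrt(1049) = 32.39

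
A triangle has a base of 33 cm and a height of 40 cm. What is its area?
Area = (1/2) * base * height
Area = (1/2) * 33 * 40
Area = 660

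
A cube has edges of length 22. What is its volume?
Volume = s³
Volume = 22³
Volume = 10648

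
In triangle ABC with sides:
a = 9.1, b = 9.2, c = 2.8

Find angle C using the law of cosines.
cos(C) = (a² + b² - c²)/(2ab)
cos(C) = (9.1² + 9.2² - 2.8²)/(2·9.1·9.2) = 159.61/167.44 = 0.953237
C = arccos(0.953237) = 17.59°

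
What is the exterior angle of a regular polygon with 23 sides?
Exterior angle of a regular n-gon = 360/n
Exterior angle = 360/23
Exterior angle = 15.65 degrees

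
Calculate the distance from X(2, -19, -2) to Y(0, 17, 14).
d = √[(-2)² + (36)² + (16)²] = √1556 = 39.45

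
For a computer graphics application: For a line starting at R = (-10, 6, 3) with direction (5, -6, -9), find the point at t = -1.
P(-1) = (-10 + 5(-1), 6 + (-6)(-1), 3 + (-9)(-1)) = (-15, 12, 12)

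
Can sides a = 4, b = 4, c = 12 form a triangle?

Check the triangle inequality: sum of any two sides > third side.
No: 4 + 4 = 8 is not > 12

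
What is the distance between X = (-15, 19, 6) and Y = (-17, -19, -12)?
d = √[(-2)² + (-38)² + (-18)²] = √1772 = 42.1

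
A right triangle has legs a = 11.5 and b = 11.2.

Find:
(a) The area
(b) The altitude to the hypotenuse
(a) Area = ½ab = ½·11.5·11.2 = 64.4
(b) Hypotenuse c = √(11.5² + 11.2²) = √257.69 = 16.0527
    Area = ½·c·h_c  →  h_c = 2·Area/c = 2·64.4/16.0527 = 8.024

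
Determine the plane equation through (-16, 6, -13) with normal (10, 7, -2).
d = n·P = (10)(-16) + (7)(6) + (-2)(-13) = -92
Plane: 10x + 7y - 2z = -92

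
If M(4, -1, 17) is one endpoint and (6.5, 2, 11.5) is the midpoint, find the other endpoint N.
N = (2×6.5 - 4, 2×2 - (-1), 2×11.5 - 17) = (9, 5, 6)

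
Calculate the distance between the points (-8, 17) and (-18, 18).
Using the distance formula: d = sqrt((x₂-x₁)² + (y₂-y₁)²)
dx = (-18) - (-8) = -10
dy = 18 - 17 = 1
d = sqrt((-10)² + 1²) = sqrt(100 + 1) = sqrt(101) = 10.05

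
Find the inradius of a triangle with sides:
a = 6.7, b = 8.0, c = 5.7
s = (a+b+c)/2 = (6.7+8.0+5.7)/2 = 10.2
Area = √(s(s-a)(s-b)(s-c)) = √(10.2·3.5·2.2·4.5) = 18.7997
r = Area/s = 18.7997/10.2 = 1.843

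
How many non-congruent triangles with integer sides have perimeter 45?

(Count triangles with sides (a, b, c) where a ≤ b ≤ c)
With a ≤ b ≤ c and a + b + c = 45, the triangle inequality a + b > c gives c < 45/2, so c ≤ 22.
Iterate a from 1 to ⌊p/3⌋ = 15; for each a, b ranges from a to ⌊(p−a)/2⌋ with c = p − a − b, keeping only c ≥ b.
Triples: (1, 22, 22), (2, 21, 22), (3, 20, 22), …
Count = 48 triangles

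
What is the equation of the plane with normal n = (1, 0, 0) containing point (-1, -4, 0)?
d = n·P = (1)(-1) + (0)(-4) + (0)(0) = -1
Plane: x = -1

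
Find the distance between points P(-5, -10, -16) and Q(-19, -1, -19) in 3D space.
d = √[(-14)² + (9)² + (-3)²] = √286 = 16.91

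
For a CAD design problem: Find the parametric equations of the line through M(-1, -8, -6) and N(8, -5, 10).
Direction vector d = N - M = (9, 3, 16)
x = -1 + 9t, y = -8 + 3t, z = -6 + 16t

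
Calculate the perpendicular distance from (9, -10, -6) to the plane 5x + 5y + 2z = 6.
d = |5(9) + 5(-10) + 2(-6) - (6)| / √(5² + 5² + 2²) = 23/√54 = 3.13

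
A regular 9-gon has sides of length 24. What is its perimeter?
Perimeter = number of sides * side length
Perimeter = 9 * 24
Perimeter = 216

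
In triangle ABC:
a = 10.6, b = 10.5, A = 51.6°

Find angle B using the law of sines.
sin(B)/b = sin(A)/a
sin(B) = b·sin(A)/a = 10.5·sin(51.6°)/10.6 = 0.776300
B = arcsin(0.776300) = 50.92°  (b ≤ a, so B ≤ A and the acute solution is unique)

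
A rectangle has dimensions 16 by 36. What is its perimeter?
Perimeter = 2 * (length + width)
Perimeter = 2 * (16 + 36)
Perimeter = 2 * 52
Perimeter = 104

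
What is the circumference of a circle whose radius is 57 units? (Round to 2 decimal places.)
Circumference = 2 * pi * r
Circumference = 2 * pi * 57
Circumference = 358.14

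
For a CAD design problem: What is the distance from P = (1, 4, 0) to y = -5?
d = |0(1) + 1(4) + 0(0) - (-5)| / √(0² + 1² + 0²) = 9/√1 = 9.0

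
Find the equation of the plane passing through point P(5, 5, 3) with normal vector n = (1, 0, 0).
d = n·P = (1)(5) + (0)(5) + (0)(3) = 5
Plane: x = 5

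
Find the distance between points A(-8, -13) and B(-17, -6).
Using the distance formula: d = sqrt((x₂-x₁)² + (y₂-y₁)²)
dx = (-17) - (-8) = -9
dy = (-6) - (-13) = 7
d = sqrt((-9)² + 7²) = sqrt(81 + 49) = sqrt(130) = 11.40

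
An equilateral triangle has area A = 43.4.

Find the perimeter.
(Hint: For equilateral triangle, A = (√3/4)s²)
A = (√3/4)s²  →  s² = 4A/√3 = 4·43.4/√3 = 100.228
s = 10.0114
Perimeter = 3s = 30.03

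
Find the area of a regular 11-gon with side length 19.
For a regular 11-gon with side length s = 19:
Apothem a = s / (2*tan(pi/11)) = 19 / (2*tan(pi/11)) ≈ 32.35403
Perimeter P = 11 * 19 = 209
Area = (1/2) * P * a = (1/2) * 209 * 32.35403 = 3381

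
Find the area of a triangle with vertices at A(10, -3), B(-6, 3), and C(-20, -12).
Using the coordinate formula: Area = (1/2)|x₁(y₂-y₃) + x₂(y₃-y₁) + x₃(y₁-y₂)|
Area = (1/2)|10(3-(-12)) + (-6)((-12)-(-3)) + (-20)((-3)-3)|
Area = (1/2)|10*15 + (-6)*(-9) + (-20)*(-6)|
Area = (1/2)|150 + 54 + 120|
Area = (1/2)*324 = 162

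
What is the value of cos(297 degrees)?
cos(297 degrees) = 0.454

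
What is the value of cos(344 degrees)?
cos(344 degrees) = 0.9613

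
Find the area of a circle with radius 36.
Area = pi * r²
Area = pi * 36²
Area = pi * 1296
Area = 4071.50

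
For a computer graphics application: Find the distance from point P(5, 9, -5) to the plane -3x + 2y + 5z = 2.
d = |(-3)(5) + 2(9) + 5(-5) - (2)| / √((-3)² + 2² + 5²) = 24/√38 = 3.893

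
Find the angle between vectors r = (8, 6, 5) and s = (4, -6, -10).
r·s = -54, |r|² = 125, |s|² = 152
cos θ = -54/√19000 ≈ -0.3918
θ ≈ 113.1°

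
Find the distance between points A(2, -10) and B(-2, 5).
Using the distance formula: d = sqrt((x₂-x₁)² + (y₂-y₁)²)
dx = (-2) - 2 = -4
dy = 5 - (-10) = 15
d = sqrt((-4)² + 15²) = sqrt(16 + 225) = sqrt(241) = 15.52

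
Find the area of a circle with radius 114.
Area = pi * r²
Area = pi * 114²
Area = pi * 12996
Area = 40828.14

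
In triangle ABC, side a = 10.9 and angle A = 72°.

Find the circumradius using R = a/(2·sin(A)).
R = a/(2·sin(A)) = 10.9/(2·sin(72°))
R = 10.9/(2·0.951057) = 10.9/1.902113 = 5.73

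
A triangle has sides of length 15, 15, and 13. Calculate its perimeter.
Perimeter = sum of all sides
Perimeter = 15 + 15 + 13
Perimeter = 43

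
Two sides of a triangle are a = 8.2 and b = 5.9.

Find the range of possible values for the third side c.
By the triangle inequality: |a - b| < c < a + b
|8.2 - 5.9| < c < 8.2 + 5.9
2.3 < c < 14.1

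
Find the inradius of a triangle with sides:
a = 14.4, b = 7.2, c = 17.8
s = (a+b+c)/2 = (14.4+7.2+17.8)/2 = 19.7
Area = √(s(s-a)(s-b)(s-c)) = √(19.7·5.3·12.5·1.9) = 49.797
r = Area/s = 49.797/19.7 = 2.528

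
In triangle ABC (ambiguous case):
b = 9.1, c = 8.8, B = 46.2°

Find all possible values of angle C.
sin(C)/c = sin(B)/b  →  sin(C) = c·sin(B)/b = 8.8·sin(46.2°)/9.1 = 0.697966
C₁ = arcsin(0.697966) = 44.26°,  C₂ = 180° - C₁ = 135.74°
Check C₂: A = 180° - 46.2° - 135.74° = -1.94° ≤ 0, rejected
C = 44.26° (one solution)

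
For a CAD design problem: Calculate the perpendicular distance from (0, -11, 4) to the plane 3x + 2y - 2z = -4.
d = |3(0) + 2(-11) + (-2)(4) - (-4)| / √(3² + 2² + (-2)²) = 26/√17 = 6.306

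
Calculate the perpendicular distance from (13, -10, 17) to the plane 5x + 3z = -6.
d = |5(13) + 0(-10) + 3(17) - (-6)| / √(5² + 0² + 3²) = 122/√34 = 20.92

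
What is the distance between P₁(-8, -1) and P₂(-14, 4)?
Using the distance formula: d = sqrt((x₂-x₁)² + (y₂-y₁)²)
dx = (-14) - (-8) = -6
dy = 4 - (-1) = 5
d = sqrt((-6)² + 5²) = sqrt(36 + 25) = sqrt(61) = 7.81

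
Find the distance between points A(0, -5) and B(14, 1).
Using the distance formula: d = sqrt((x₂-x₁)² + (y₂-y₁)²)
dx = 14 - 0 = 14
dy = 1 - (-5) = 6
d = sqrt(14² + 6²) = sqrt(196 + 36) = sqrt(232) = 15.23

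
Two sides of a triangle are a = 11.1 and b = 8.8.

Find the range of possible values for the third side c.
By the triangle inequality: |a - b| < c < a + b
|11.1 - 8.8| < c < 11.1 + 8.8
2.3 < c < 19.9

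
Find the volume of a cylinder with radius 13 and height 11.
Volume = pi * r² * h
Volume = pi * 13² * 11
Volume = pi * 169 * 11
Volume = pi * 1859
Volume = 5840.22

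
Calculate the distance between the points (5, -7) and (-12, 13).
Using the distance formula: d = sqrt((x₂-x₁)² + (y₂-y₁)²)
dx = (-12) - 5 = -17
dy = 13 - (-7) = 20
d = sqrt((-17)² + 20²) = sqrt(289 + 400) = sqrt(689) = 26.25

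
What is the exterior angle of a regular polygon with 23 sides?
Exterior angle of a regular n-gon = 360/n
Exterior angle = 360/23
Exterior angle = 15.65 degrees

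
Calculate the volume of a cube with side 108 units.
Volume = s³
Volume = 108³
Volume = 1259712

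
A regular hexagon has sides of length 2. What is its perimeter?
Perimeter = number of sides * side length
Perimeter = 6 * 2
Perimeter = 12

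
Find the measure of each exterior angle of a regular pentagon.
Exterior angle of a regular n-gon = 360/n
Exterior angle = 360/5
Exterior angle = 72 degrees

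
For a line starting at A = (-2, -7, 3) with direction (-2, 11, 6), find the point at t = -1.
P(-1) = (-2 + (-2)(-1), -7 + 11(-1), 3 + 6(-1)) = (0, -18, -3)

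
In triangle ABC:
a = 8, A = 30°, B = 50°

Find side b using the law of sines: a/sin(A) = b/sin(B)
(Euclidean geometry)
b = a·sin(B)/sin(A) = 8·sin(50°)/sin(30°)
b = 8·0.766044/0.500000 = 12.26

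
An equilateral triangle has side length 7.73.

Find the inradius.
For an equilateral triangle, r = s/(2√3) where s is the side.
r = 7.73/(2√3) = 7.73/3.464102 = 2.231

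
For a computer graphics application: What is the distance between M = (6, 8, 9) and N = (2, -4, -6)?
d = √[(-4)² + (-12)² + (-15)²] = √385 = 19.62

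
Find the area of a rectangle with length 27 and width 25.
Area = length * width
Area = 27 * 25
Area = 675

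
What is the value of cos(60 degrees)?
cos(60 degrees) = 1/2
Decimal approximation: 0.5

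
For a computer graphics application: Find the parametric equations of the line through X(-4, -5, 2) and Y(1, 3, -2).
Direction vector d = Y - X = (5, 8, -4)
x = -4 + 5t, y = -5 + 8t, z = 2 - 4t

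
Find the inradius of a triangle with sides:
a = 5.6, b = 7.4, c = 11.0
s = (a+b+c)/2 = (5.6+7.4+11.0)/2 = 12
Area = √(s(s-a)(s-b)(s-c)) = √(12·6.4·4.6·1) = 18.7957
r = Area/s = 18.7957/12 = 1.566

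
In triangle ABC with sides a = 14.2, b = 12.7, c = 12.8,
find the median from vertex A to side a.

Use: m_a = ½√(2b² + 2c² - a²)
m_a = ½√(2·12.7² + 2·12.8² - 14.2²)
m_a = ½√(322.58 + 327.68 - 201.64) = ½√448.62 = 10.59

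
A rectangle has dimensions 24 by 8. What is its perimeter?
Perimeter = 2 * (length + width)
Perimeter = 2 * (24 + 8)
Perimeter = 2 * 32
Perimeter = 64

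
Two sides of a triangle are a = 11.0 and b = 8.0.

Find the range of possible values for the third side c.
By the triangle inequality: |a - b| < c < a + b
|11.0 - 8.0| < c < 11.0 + 8.0
3 < c < 19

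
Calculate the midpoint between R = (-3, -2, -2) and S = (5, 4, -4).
Midpoint = ((-3+5)/2, (-2+4)/2, (-2-4)/2) = (1, 1, -3)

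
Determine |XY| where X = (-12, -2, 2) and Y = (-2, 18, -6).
d = √[(10)² + (20)² + (-8)²] = √564 = 23.75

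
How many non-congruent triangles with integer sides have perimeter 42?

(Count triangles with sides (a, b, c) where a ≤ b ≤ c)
With a ≤ b ≤ c and a + b + c = 42, the triangle inequality a + b > c gives c < 42/2, so c ≤ 20.
Iterate a from 1 to ⌊p/3⌋ = 14; for each a, b ranges from a to ⌊(p−a)/2⌋ with c = p − a − b, keeping only c ≥ b.
Triples: (2, 20, 20), (3, 19, 20), (4, 18, 20), …
Count = 37 triangles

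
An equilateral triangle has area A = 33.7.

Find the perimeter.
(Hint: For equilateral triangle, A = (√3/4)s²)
A = (√3/4)s²  →  s² = 4A/√3 = 4·33.7/√3 = 77.8268
s = 8.82195
Perimeter = 3s = 26.47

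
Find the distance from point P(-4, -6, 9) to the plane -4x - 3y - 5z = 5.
d = |(-4)(-4) + (-3)(-6) + (-5)(9) - (5)| / √((-4)² + (-3)² + (-5)²) = 16/√50 = 2.263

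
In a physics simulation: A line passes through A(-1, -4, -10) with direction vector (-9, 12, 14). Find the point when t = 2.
P(2) = (-1 + (-9)(2), -4 + 12(2), -10 + 14(2)) = (-19, 20, 18)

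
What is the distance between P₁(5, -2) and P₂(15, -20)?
Using the distance formula: d = sqrt((x₂-x₁)² + (y₂-y₁)²)
dx = 15 - 5 = 10
dy = (-20) - (-2) = -18
d = sqrt(10² + (-18)²) = sqrt(100 + 324) = sqrt(424) = 20.59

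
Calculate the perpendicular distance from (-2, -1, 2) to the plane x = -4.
d = |1(-2) + 0(-1) + 0(2) - (-4)| / √(1² + 0² + 0²) = 2/√1 = 2.0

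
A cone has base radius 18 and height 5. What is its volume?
Volume = (1/3) * pi * r² * h
Volume = (1/3) * pi * 18² * 5
Volume = (1/3) * pi * 324 * 5
Volume = (1/3) * pi * 1620
Volume = 1696.46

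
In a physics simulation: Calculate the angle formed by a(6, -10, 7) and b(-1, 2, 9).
a·b = 37, |a|² = 185, |b|² = 86
cos θ = 37/√15910 ≈ 0.2933
θ ≈ 72.94°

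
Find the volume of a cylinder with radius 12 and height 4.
Volume = pi * r² * h
Volume = pi * 12² * 4
Volume = pi * 144 * 4
Volume = pi * 576
Volume = 1809.56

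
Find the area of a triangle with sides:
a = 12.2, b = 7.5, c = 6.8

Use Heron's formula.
s = (a+b+c)/2 = (12.2+7.5+6.8)/2 = 13.25
A = √(s(s-a)(s-b)(s-c)) = √(13.25·1.05·5.75·6.45)
A = √515.98 = 22.72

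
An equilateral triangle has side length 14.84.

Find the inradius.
For an equilateral triangle, r = s/(2√3) where s is the side.
r = 14.84/(2√3) = 14.84/3.464102 = 4.284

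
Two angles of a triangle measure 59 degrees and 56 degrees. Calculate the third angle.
Sum of angles in a triangle = 180 degrees
Third angle = 180 - 59 - 56
Third angle = 65 degrees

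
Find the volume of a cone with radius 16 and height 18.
Volume = (1/3) * pi * r² * h
Volume = (1/3) * pi * 16² * 18
Volume = (1/3) * pi * 256 * 18
Volume = (1/3) * pi * 4608
Volume = 4825.49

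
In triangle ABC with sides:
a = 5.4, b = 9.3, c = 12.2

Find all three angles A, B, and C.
By the law of cosines:
cos(A) = (b² + c² - a²)/(2bc) = 0.908558  →  A = 24.69°
cos(B) = (a² + c² - b²)/(2ac) = 0.694520  →  B = 46.01°
cos(C) = (a² + b² - c²)/(2ab) = -0.330446  →  C = 109.3°
Check: A + B + C = 180.0° ✓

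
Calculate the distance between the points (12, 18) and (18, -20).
Using the distance formula: d = sqrt((x₂-x₁)² + (y₂-y₁)²)
dx = 18 - 12 = 6
dy = (-20) - 18 = -38
d = sqrt(6² + (-38)²) = sqrt(36 + 1444) = sqrt(1480) = 38.47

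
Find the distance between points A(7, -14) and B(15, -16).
Using the distance formula: d = sqrt((x₂-x₁)² + (y₂-y₁)²)
dx = 15 - 7 = 8
dy = (-16) - (-14) = -2
d = sqrt(8² + (-2)²) = sqrt(64 + 4) = sqrt(68) = 8.25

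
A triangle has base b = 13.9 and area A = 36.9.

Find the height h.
A = ½bh  →  h = 2A/b
h = 2·36.9/13.9 = 5.309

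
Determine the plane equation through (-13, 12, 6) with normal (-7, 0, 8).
d = n·P = (-7)(-13) + (0)(12) + (8)(6) = 139
Plane: -7x + 8z = 139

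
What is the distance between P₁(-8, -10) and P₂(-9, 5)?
Using the distance formula: d = sqrt((x₂-x₁)² + (y₂-y₁)²)
dx = (-9) - (-8) = -1
dy = 5 - (-10) = 15
d = sqrt((-1)² + 15²) = sqrt(1 + 225) = sqrt(226) = 15.03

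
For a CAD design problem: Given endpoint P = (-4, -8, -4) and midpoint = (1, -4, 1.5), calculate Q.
Q = (2×1 - (-4), 2×(-4) - (-8), 2×1.5 - (-4)) = (6, 0, 7)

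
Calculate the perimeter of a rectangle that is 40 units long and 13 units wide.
Perimeter = 2 * (length + width)
Perimeter = 2 * (40 + 13)
Perimeter = 2 * 53
Perimeter = 106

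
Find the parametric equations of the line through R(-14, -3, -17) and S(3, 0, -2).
Direction vector d = S - R = (17, 3, 15)
x = -14 + 17t, y = -3 + 3t, z = -17 + 15t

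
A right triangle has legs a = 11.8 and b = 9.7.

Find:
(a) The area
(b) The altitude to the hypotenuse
(a) Area = ½ab = ½·11.8·9.7 = 57.23
(b) Hypotenuse c = √(11.8² + 9.7²) = √233.33 = 15.2751
    Area = ½·c·h_c  →  h_c = 2·Area/c = 2·57.23/15.2751 = 7.493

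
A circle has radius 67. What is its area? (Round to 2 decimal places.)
Area = pi * r²
Area = pi * 67²
Area = pi * 4489
Area = 14102.61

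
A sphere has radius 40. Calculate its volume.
Volume = (4/3) * pi * r³
Volume = (4/3) * pi * 40³
Volume = (4/3) * pi * 64000
Volume = 268082.57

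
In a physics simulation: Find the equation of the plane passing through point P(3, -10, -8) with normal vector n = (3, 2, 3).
d = n·P = (3)(3) + (2)(-10) + (3)(-8) = -35
Plane: 3x + 2y + 3z = -35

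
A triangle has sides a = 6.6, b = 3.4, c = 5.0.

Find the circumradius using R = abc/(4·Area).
s = (a+b+c)/2 = 7.5
Area = √(s(s-a)(s-b)(s-c)) = √(7.5·0.9·4.1·2.5) = 8.3179
R = abc/(4·Area) = (6.6·3.4·5.0)/(4·8.3179) = 112.2/33.2716 = 3.372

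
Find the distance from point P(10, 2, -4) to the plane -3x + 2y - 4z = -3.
d = |(-3)(10) + 2(2) + (-4)(-4) - (-3)| / √((-3)² + 2² + (-4)²) = 7/√29 = 1.3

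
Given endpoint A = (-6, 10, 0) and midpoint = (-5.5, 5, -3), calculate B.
B = (2×(-5.5) - (-6), 2×5 - 10, 2×(-3) - 0) = (-5, 0, -6)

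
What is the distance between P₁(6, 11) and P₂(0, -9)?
Using the distance formula: d = sqrt((x₂-x₁)² + (y₂-y₁)²)
dx = 0 - 6 = -6
dy = (-9) - 11 = -20
d = sqrt((-6)² + (-20)²) = sqrt(36 + 400) = sqrt(436) = 20.88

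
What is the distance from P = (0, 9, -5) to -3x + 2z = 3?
d = |(-3)(0) + 0(9) + 2(-5) - (3)| / √((-3)² + 0² + 2²) = 13/√13 = 3.606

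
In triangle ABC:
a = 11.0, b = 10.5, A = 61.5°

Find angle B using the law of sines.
sin(B)/b = sin(A)/a
sin(B) = b·sin(A)/a = 10.5·sin(61.5°)/11.0 = 0.838871
B = arcsin(0.838871) = 57.02°  (b ≤ a, so B ≤ A and the acute solution is unique)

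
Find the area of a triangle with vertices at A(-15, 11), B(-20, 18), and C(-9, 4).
Using the coordinate formula: Area = (1/2)|x₁(y₂-y₃) + x₂(y₃-y₁) + x₃(y₁-y₂)|
Area = (1/2)|(-15)(18-4) + (-20)(4-11) + (-9)(11-18)|
Area = (1/2)|(-15)*14 + (-20)*(-7) + (-9)*(-7)|
Area = (1/2)|(-210) + 140 + 63|
Area = (1/2)*7 = 3.50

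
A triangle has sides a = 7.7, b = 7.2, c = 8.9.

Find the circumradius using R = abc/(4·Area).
s = (a+b+c)/2 = 11.9
Area = √(s(s-a)(s-b)(s-c)) = √(11.9·4.2·4.7·3) = 26.5465
R = abc/(4·Area) = (7.7·7.2·8.9)/(4·26.5465) = 493.416/106.186 = 4.647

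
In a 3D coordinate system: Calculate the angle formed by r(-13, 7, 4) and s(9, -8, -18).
r·s = -245, |r|² = 234, |s|² = 469
cos θ = -245/√109746 ≈ -0.7396
θ ≈ 137.7°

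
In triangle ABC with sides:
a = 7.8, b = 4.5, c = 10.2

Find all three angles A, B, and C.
By the law of cosines:
cos(A) = (b² + c² - a²)/(2bc) = 0.691176  →  A = 46.28°
cos(B) = (a² + c² - b²)/(2ac) = 0.908937  →  B = 24.64°
cos(C) = (a² + b² - c²)/(2ab) = -0.326923  →  C = 109.1°
Check: A + B + C = 180.0° ✓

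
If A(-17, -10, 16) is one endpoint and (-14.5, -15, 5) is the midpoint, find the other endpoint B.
B = (2×(-14.5) - (-17), 2×(-15) - (-10), 2×5 - 16) = (-12, -20, -6)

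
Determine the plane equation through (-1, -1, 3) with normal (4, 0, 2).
d = n·P = (4)(-1) + (0)(-1) + (2)(3) = 2
Plane: 4x + 2z = 2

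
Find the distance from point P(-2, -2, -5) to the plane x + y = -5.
d = |1(-2) + 1(-2) + 0(-5) - (-5)| / √(1² + 1² + 0²) = 1/√2 = 0.7071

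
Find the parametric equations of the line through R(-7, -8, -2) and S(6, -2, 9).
Direction vector d = S - R = (13, 6, 11)
x = -7 + 13t, y = -8 + 6t, z = -2 + 11t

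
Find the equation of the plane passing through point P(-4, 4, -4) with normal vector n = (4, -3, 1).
d = n·P = (4)(-4) + (-3)(4) + (1)(-4) = -32
Plane: 4x - 3y + z = -32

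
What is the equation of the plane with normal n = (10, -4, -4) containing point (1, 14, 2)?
d = n·P = (10)(1) + (-4)(14) + (-4)(2) = -54
Plane: 10x - 4y - 4z = -54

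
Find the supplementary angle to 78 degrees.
Supplementary angles sum to 180 degrees.
Other angle = 180 - 78
Other angle = 102 degrees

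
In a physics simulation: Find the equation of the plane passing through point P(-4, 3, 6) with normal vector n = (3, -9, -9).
d = n·P = (3)(-4) + (-9)(3) + (-9)(6) = -93
Plane: 3x - 9y - 9z = -93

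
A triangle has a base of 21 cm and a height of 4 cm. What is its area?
Area = (1/2) * base * height
Area = (1/2) * 21 * 4
Area = 42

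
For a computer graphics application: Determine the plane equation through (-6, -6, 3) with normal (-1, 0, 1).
d = n·P = (-1)(-6) + (0)(-6) + (1)(3) = 9
Plane: -x + z = 9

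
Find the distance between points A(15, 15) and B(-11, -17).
Using the distance formula: d = sqrt((x₂-x₁)² + (y₂-y₁)²)
dx = (-11) - 15 = -26
dy = (-17) - 15 = -32
d = sqrt((-26)² + (-32)²) = sqrt(676 + 1024) = sqrt(1700) = 41.23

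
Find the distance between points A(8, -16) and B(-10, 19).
Using the distance formula: d = sqrt((x₂-x₁)² + (y₂-y₁)²)
dx = (-10) - 8 = -18
dy = 19 - (-16) = 35
d = sqrt((-18)² + 35²) = sqrt(324 + 1225) = sqrt(1549) = 39.36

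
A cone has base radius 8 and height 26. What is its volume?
Volume = (1/3) * pi * r² * h
Volume = (1/3) * pi * 8² * 26
Volume = (1/3) * pi * 64 * 26
Volume = (1/3) * pi * 1664
Volume = 1742.54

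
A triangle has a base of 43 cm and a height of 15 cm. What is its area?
Area = (1/2) * base * height
Area = (1/2) * 43 * 15
Area = 322.50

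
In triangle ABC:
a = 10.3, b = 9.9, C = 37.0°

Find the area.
Using A = ½ab·sin(C):
A = ½·10.3·9.9·sin(37.0°) = ½·101.97·0.601815 = 30.68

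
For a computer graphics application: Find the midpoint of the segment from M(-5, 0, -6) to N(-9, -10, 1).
Midpoint = ((-5-9)/2, (0-10)/2, (-6+1)/2) = (-7, -5, -2.5)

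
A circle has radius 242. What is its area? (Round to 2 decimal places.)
Area = pi * r²
Area = pi * 242²
Area = pi * 58564
Area = 183984.23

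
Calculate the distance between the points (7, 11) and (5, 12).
Using the distance formula: d = sqrt((x₂-x₁)² + (y₂-y₁)²)
dx = 5 - 7 = -2
dy = 12 - 11 = 1
d = sqrt((-2)² + 1²) = sqrt(4 + 1) = sqrt(5) = 2.24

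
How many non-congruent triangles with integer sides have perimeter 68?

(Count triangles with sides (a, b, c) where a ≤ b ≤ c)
With a ≤ b ≤ c and a + b + c = 68, the triangle inequality a + b > c gives c < 68/2, so c ≤ 33.
Iterate a from 1 to ⌊p/3⌋ = 22; for each a, b ranges from a to ⌊(p−a)/2⌋ with c = p − a − b, keeping only c ≥ b.
Triples: (2, 33, 33), (3, 32, 33), (4, 31, 33), …
Count = 96 triangles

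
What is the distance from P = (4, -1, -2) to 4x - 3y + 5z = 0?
d = |4(4) + (-3)(-1) + 5(-2) - (0)| / √(4² + (-3)² + 5²) = 9/√50 = 1.273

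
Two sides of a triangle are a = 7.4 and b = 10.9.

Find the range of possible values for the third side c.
By the triangle inequality: |a - b| < c < a + b
|7.4 - 10.9| < c < 7.4 + 10.9
3.5 < c < 18.3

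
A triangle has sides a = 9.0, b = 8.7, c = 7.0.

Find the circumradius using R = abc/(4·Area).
s = (a+b+c)/2 = 12.35
Area = √(s(s-a)(s-b)(s-c)) = √(12.35·3.35·3.65·5.35) = 28.4236
R = abc/(4·Area) = (9.0·8.7·7.0)/(4·28.4236) = 548.1/113.6944 = 4.821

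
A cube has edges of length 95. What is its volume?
Volume = s³
Volume = 95³
Volume = 857375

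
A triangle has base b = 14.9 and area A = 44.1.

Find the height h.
A = ½bh  →  h = 2A/b
h = 2·44.1/14.9 = 5.919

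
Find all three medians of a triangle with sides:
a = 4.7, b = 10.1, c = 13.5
Using m_x = ½√(2y² + 2z² - x²):
m_a = ½√(2·10.1² + 2·13.5² - 4.7²) = ½√546.43 = 11.69
m_b = ½√(2·4.7² + 2·13.5² - 10.1²) = ½√306.67 = 8.756
m_c = ½√(2·4.7² + 2·10.1² - 13.5²) = ½√65.95 = 4.06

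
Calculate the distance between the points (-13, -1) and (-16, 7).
Using the distance formula: d = sqrt((x₂-x₁)² + (y₂-y₁)²)
dx = (-16) - (-13) = -3
dy = 7 - (-1) = 8
d = sqrt((-3)² + 8²) = sqrt(9 + 64) = sqrt(73) = 8.54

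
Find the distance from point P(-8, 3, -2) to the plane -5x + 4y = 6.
d = |(-5)(-8) + 4(3) + 0(-2) - (6)| / √((-5)² + 4² + 0²) = 46/√41 = 7.184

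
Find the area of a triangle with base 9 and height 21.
Area = (1/2) * base * height
Area = (1/2) * 9 * 21
Area = 94.50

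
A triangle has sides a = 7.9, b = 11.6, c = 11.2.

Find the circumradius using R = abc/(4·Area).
s = (a+b+c)/2 = 15.35
Area = √(s(s-a)(s-b)(s-c)) = √(15.35·7.45·3.75·4.15) = 42.1864
R = abc/(4·Area) = (7.9·11.6·11.2)/(4·42.1864) = 1026.368/168.7456 = 6.082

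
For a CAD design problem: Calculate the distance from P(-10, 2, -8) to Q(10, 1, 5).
d = √[(20)² + (-1)² + (13)²] = √570 = 23.87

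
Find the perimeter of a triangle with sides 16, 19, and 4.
Perimeter = sum of all sides
Perimeter = 16 + 19 + 4
Perimeter = 39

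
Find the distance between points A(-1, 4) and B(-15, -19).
Using the distance formula: d = sqrt((x₂-x₁)² + (y₂-y₁)²)
dx = (-15) - (-1) = -14
dy = (-19) - 4 = -23
d = sqrt((-14)² + (-23)²) = sqrt(196 + 529) = sqrt(725) = 26.93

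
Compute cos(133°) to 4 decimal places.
cos(133 degrees) = -0.682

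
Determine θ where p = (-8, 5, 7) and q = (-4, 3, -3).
p·q = 26, |p|² = 138, |q|² = 34
cos θ = 26/√4692 ≈ 0.3796
θ ≈ 67.69°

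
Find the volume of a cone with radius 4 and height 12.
Volume = (1/3) * pi * r² * h
Volume = (1/3) * pi * 4² * 12
Volume = (1/3) * pi * 16 * 12
Volume = (1/3) * pi * 192
Volume = 201.06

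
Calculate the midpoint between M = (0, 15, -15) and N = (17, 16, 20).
Midpoint = ((0+17)/2, (15+16)/2, (-15+20)/2) = (8.5, 15.5, 2.5)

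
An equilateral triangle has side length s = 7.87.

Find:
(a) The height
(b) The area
(a) Height h = s·√3/2 = 7.87·√3/2 = 6.816
(b) Area = (√3/4)·s² = (√3/4)·7.87² = (√3/4)·61.9369 = 26.82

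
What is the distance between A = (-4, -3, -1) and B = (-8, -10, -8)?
d = √[(-4)² + (-7)² + (-7)²] = √114 = 10.68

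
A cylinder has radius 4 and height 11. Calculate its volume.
Volume = pi * r² * h
Volume = pi * 4² * 11
Volume = pi * 16 * 11
Volume = pi * 176
Volume = 552.92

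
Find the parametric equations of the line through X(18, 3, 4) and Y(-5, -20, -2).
Direction vector d = Y - X = (-23, -23, -6)
x = 18 - 23t, y = 3 - 23t, z = 4 - 6t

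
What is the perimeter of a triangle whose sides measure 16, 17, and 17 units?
Perimeter = sum of all sides
Perimeter = 16 + 17 + 17
Perimeter = 50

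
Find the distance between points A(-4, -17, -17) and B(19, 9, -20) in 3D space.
d = √[(23)² + (26)² + (-3)²] = √1214 = 34.84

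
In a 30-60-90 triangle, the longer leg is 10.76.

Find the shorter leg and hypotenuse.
In a 30-60-90 triangle, sides are in ratio 1 : √3 : 2.
Long leg = short leg·√3  →  short leg = 10.76/√3 = 6.212
Hypotenuse = 2·(short leg) = 2·10.76/√3 = 12.42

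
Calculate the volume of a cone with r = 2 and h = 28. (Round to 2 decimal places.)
Volume = (1/3) * pi * r² * h
Volume = (1/3) * pi * 2² * 28
Volume = (1/3) * pi * 4 * 28
Volume = (1/3) * pi * 112
Volume = 117.29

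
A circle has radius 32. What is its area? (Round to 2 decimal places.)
Area = pi * r²
Area = pi * 32²
Area = pi * 1024
Area = 3216.99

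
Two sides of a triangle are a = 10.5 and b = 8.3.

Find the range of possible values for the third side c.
By the triangle inequality: |a - b| < c < a + b
|10.5 - 8.3| < c < 10.5 + 8.3
2.2 < c < 18.8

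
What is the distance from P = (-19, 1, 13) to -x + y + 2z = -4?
d = |(-1)(-19) + 1(1) + 2(13) - (-4)| / √((-1)² + 1² + 2²) = 50/√6 = 20.41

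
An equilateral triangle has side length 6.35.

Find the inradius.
For an equilateral triangle, r = s/(2√3) where s is the side.
r = 6.35/(2√3) = 6.35/3.464102 = 1.833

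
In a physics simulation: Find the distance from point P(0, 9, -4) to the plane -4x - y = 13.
d = |(-4)(0) + (-1)(9) + 0(-4) - (13)| / √((-4)² + (-1)² + 0²) = 22/√17 = 5.336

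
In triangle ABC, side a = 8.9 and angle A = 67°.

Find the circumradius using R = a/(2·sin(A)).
R = a/(2·sin(A)) = 8.9/(2·sin(67°))
R = 8.9/(2·0.920505) = 8.9/1.841010 = 4.834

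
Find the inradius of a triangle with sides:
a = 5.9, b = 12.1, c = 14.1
s = (a+b+c)/2 = (5.9+12.1+14.1)/2 = 16.05
Area = √(s(s-a)(s-b)(s-c)) = √(16.05·10.15·3.95·1.95) = 35.4231
r = Area/s = 35.4231/16.05 = 2.207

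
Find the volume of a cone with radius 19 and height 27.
Volume = (1/3) * pi * r² * h
Volume = (1/3) * pi * 19² * 27
Volume = (1/3) * pi * 361 * 27
Volume = (1/3) * pi * 9747
Volume = 10207.03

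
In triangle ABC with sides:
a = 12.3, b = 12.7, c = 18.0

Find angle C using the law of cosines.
cos(C) = (a² + b² - c²)/(2ab)
cos(C) = (12.3² + 12.7² - 18.0²)/(2·12.3·12.7) = -11.42/312.42 = -0.036553
C = arccos(-0.036553) = 92.09°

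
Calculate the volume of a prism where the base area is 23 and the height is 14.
Volume = base area * height
Volume = 23 * 14
Volume = 322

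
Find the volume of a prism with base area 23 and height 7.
Volume = base area * height
Volume = 23 * 7
Volume = 161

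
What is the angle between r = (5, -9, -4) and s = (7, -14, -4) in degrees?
r·s = 177, |r|² = 122, |s|² = 261
cos θ = 177/√31842 ≈ 0.9919
θ ≈ 7.292°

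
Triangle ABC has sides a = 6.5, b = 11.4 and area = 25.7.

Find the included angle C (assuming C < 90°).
Area = ½ab·sin(C)  →  sin(C) = 2·Area/(ab)
sin(C) = 2·25.7/(6.5·11.4) = 0.693657
C = arcsin(0.693657) = 43.92°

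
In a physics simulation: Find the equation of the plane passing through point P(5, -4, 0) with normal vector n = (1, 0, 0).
d = n·P = (1)(5) + (0)(-4) + (0)(0) = 5
Plane: x = 5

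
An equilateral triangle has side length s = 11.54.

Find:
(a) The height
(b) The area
(a) Height h = s·√3/2 = 11.54·√3/2 = 9.994
(b) Area = (√3/4)·s² = (√3/4)·11.54² = (√3/4)·133.172 = 57.66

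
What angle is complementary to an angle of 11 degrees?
Complementary angles sum to 90 degrees.
Other angle = 90 - 11
Other angle = 79 degrees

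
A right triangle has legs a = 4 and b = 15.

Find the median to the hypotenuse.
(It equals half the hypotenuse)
Hypotenuse c = √(4² + 15²) = √241 = 15.5242
Median to hypotenuse = c/2 = 7.762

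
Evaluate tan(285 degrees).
tan(285 degrees) = -3.7321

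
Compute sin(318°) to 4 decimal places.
sin(318 degrees) = -0.6691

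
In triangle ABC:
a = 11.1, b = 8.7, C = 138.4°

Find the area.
Using A = ½ab·sin(C):
A = ½·11.1·8.7·sin(138.4°) = ½·96.57·0.663926 = 32.06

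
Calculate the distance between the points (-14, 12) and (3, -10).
Using the distance formula: d = sqrt((x₂-x₁)² + (y₂-y₁)²)
dx = 3 - (-14) = 17
dy = (-10) - 12 = -22
d = sqrt(17² + (-22)²) = sqrt(289 + 484) = sqrt(773) = 27.80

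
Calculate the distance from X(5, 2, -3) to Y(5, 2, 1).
d = √[(0)² + (0)² + (4)²] = √16 = 4.0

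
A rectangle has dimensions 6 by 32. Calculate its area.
Area = length * width
Area = 6 * 32
Area = 192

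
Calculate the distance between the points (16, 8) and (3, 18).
Using the distance formula: d = sqrt((x₂-x₁)² + (y₂-y₁)²)
dx = 3 - 16 = -13
dy = 18 - 8 = 10
d = sqrt((-13)² + 10²) = sqrt(169 + 100) = sqrt(269) = 16.40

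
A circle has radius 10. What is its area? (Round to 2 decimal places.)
Area = pi * r²
Area = pi * 10²
Area = pi * 100
Area = 314.16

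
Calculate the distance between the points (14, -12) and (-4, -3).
Using the distance formula: d = sqrt((x₂-x₁)² + (y₂-y₁)²)
dx = (-4) - 14 = -18
dy = (-3) - (-12) = 9
d = sqrt((-18)² + 9²) = sqrt(324 + 81) = sqrt(405) = 20.12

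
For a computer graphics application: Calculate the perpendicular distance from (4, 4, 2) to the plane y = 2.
d = |0(4) + 1(4) + 0(2) - (2)| / √(0² + 1² + 0²) = 2/√1 = 2.0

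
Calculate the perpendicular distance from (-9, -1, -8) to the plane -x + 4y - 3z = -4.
d = |(-1)(-9) + 4(-1) + (-3)(-8) - (-4)| / √((-1)² + 4² + (-3)²) = 33/√26 = 6.472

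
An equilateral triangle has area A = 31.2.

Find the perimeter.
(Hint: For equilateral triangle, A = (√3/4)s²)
A = (√3/4)s²  →  s² = 4A/√3 = 4·31.2/√3 = 72.0533
s = 8.48842
Perimeter = 3s = 25.47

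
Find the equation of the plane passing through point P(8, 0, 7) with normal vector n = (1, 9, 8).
d = n·P = (1)(8) + (9)(0) + (8)(7) = 64
Plane: x + 9y + 8z = 64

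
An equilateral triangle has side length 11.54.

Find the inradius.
For an equilateral triangle, r = s/(2√3) where s is the side.
r = 11.54/(2√3) = 11.54/3.464102 = 3.331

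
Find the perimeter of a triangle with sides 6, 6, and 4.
Perimeter = sum of all sides
Perimeter = 6 + 6 + 4
Perimeter = 16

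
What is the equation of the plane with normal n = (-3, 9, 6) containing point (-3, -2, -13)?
d = n·P = (-3)(-3) + (9)(-2) + (6)(-13) = -87
Plane: -3x + 9y + 6z = -87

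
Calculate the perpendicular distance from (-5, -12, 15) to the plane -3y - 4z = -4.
d = |0(-5) + (-3)(-12) + (-4)(15) - (-4)| / √(0² + (-3)² + (-4)²) = 20/√25 = 4.0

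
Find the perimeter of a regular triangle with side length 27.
Perimeter = number of sides * side length
Perimeter = 3 * 27
Perimeter = 81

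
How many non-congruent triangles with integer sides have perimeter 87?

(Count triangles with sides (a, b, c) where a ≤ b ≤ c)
With a ≤ b ≤ c and a + b + c = 87, the triangle inequality a + b > c gives c < 87/2, so c ≤ 43.
Iterate a from 1 to ⌊p/3⌋ = 29; for each a, b ranges from a to ⌊(p−a)/2⌋ with c = p − a − b, keeping only c ≥ b.
Triples: (1, 43, 43), (2, 42, 43), (3, 41, 43), …
Count = 169 triangles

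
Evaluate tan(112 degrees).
tan(112 degrees) = -2.4751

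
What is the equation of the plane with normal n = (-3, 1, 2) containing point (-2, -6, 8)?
d = n·P = (-3)(-2) + (1)(-6) + (2)(8) = 16
Plane: -3x + y + 2z = 16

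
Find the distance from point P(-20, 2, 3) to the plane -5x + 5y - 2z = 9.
d = |(-5)(-20) + 5(2) + (-2)(3) - (9)| / √((-5)² + 5² + (-2)²) = 95/√54 = 12.93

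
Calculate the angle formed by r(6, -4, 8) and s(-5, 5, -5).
r·s = -90, |r|² = 116, |s|² = 75
cos θ = -90/√8700 ≈ -0.9649
θ ≈ 164.8°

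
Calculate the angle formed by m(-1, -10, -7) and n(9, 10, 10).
m·n = -179, |m|² = 150, |n|² = 281
cos θ = -179/√42150 ≈ -0.8719
θ ≈ 150.7°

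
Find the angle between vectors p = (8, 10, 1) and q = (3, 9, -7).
p·q = 107, |p|² = 165, |q|² = 139
cos θ = 107/√22935 ≈ 0.7065
θ ≈ 45.05°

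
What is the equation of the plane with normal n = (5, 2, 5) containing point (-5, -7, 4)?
d = n·P = (5)(-5) + (2)(-7) + (5)(4) = -19
Plane: 5x + 2y + 5z = -19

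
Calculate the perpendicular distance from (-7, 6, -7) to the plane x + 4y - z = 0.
d = |1(-7) + 4(6) + (-1)(-7) - (0)| / √(1² + 4² + (-1)²) = 24/√18 = 5.657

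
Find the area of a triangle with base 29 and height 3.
Area = (1/2) * base * height
Area = (1/2) * 29 * 3
Area = 43.50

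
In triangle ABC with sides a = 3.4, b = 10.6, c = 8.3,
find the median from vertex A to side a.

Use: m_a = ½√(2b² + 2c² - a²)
m_a = ½√(2·10.6² + 2·8.3² - 3.4²)
m_a = ½√(224.72 + 137.78 - 11.56) = ½√350.94 = 9.367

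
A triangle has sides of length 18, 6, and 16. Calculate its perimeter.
Perimeter = sum of all sides
Perimeter = 18 + 6 + 16
Perimeter = 40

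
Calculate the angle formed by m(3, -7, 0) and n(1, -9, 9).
m·n = 66, |m|² = 58, |n|² = 163
cos θ = 66/√9454 ≈ 0.6788
θ ≈ 47.25°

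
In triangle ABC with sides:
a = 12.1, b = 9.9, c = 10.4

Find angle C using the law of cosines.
cos(C) = (a² + b² - c²)/(2ab)
cos(C) = (12.1² + 9.9² - 10.4²)/(2·12.1·9.9) = 136.26/239.58 = 0.568745
C = arccos(0.568745) = 55.34°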